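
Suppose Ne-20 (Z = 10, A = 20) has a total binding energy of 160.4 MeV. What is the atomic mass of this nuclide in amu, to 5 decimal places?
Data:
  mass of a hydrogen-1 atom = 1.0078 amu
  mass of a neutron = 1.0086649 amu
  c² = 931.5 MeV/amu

Mass defect = 160.4 MeV / (931.5 MeV/amu) = 0.1721954 amu
Constituent mass = 10(1.0078) + 10(1.0086649) = 20.1646490 amu
Atomic mass = 20.1646490 − 0.1721954 = 19.9924536 amu ≈ 19.99245 amu (to 5 decimal places)

19.99245 amu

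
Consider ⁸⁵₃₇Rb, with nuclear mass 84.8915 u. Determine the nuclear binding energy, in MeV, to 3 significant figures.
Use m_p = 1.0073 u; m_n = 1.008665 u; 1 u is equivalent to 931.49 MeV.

With 37 protons and 48 neutrons (A = 85):
Mass of separated nucleons = 37(1.0073) + 48(1.008665) = 37.2701 + 48.415920 = 85.686020 u
Δm = 85.686020 − 84.8915 = 0.794520 u
Binding energy = Δm·c² = 0.794520 × 931.49 MeV/u = 740.087 MeV

740 MeV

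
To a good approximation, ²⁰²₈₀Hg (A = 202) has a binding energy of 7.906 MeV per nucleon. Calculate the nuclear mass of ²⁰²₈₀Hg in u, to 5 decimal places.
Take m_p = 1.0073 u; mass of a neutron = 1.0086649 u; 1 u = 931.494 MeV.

Total binding energy = 202 × 7.906 = 1597.012 MeV
Mass defect = 1597.012 MeV / (931.494 MeV/u) = 1.7144630 u
Constituent mass = 80(1.0073) + 122(1.0086649) = 203.6411178 u
Nuclear mass = 203.6411178 − 1.7144630 = 201.9266548 u ≈ 201.92665 u (to 5 decimal places)

201.92665 u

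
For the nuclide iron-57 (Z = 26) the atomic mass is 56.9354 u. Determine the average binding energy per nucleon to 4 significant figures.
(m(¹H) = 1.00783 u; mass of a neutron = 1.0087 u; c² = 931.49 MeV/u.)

8.790 MeV/nucleon

The nucleus contains 26 protons and 57 − 26 = 31 neutrons.
Total constituent mass: 26 × 1.00783 + 31 × 1.0087 = 57.47328 u
Δm = 57.47328 − 56.9354 = 0.53788 u
E_B = 0.53788 × 931.49 = 501.030 MeV
Per nucleon: 501.030 / 57 = 8.790 MeV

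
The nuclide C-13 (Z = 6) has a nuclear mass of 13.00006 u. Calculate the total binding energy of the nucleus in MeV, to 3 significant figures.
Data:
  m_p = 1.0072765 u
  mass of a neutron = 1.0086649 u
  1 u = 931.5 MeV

97.1 MeV

Mass of separated nucleons = 6(1.0072765) + 7(1.0086649) = 6.0436590 + 7.0606543 = 13.1043133 u
The mass defect is 13.1043133 − 13.00006 = 0.1042533 u.
Converting to energy: 0.1042533 u × 931.5 MeV/u = 97.1119 MeV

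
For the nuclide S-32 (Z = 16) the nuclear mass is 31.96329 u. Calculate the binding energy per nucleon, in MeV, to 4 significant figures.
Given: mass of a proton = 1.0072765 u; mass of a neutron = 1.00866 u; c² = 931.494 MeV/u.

8.491 MeV/nucleon

The nucleus contains 16 protons and 32 − 16 = 16 neutrons.
Σm = 16·m_p + 16·m_n = 16.1164240 + 16.13856 = 32.2549840 u
Δm = 32.2549840 − 31.96329 = 0.2916940 u
E_B = 0.2916940 × 931.494 = 271.711 MeV
Per nucleon: 271.711 / 32 = 8.491 MeV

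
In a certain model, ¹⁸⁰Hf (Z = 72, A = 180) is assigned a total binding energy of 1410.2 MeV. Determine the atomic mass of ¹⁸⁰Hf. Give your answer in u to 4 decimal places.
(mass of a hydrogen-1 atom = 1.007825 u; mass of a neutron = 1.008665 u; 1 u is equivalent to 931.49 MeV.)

Mass defect = 1410.2 MeV / (931.49 MeV/u) = 1.513919 u
Constituent mass = 72(1.007825) + 108(1.008665) = 181.499220 u
Atomic mass = 181.499220 − 1.513919 = 179.985301 u ≈ 179.9853 u (to 4 decimal places)

179.9853 u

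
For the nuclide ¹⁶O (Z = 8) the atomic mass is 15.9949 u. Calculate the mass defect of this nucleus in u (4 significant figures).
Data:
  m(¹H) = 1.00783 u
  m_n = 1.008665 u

Z = 8, so N = A − Z = 16 − 8 = 8.
Σm = 8·m(¹H) + 8·m_n = 8.06264 + 8.069320 = 16.131960 u
Δm = 16.131960 − 15.9949 = 0.137060 u

0.1371 u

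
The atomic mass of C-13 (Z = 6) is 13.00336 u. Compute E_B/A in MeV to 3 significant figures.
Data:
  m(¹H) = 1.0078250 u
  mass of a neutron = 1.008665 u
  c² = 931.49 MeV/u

Z = 6, so N = A − Z = 13 − 6 = 7.
Total constituent mass: 6 × 1.0078250 + 7 × 1.008665 = 13.1076050 u
The mass defect is 13.1076050 − 13.00336 = 0.1042450 u.
Binding energy = Δm·c² = 0.1042450 × 931.49 MeV/u = 97.1032 MeV
Per nucleon: 97.1032 / 13 = 7.469 MeV

7.47 MeV/nucleon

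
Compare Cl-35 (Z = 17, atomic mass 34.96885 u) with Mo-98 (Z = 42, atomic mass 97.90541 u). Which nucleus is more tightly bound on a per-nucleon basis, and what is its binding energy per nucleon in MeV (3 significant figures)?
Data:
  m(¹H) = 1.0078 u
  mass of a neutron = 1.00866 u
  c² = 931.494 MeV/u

Mo-98; 8.62 MeV/nucleon

Cl-35: Σm = 17(1.0078) + 18(1.00866) = 35.28848 u; Δm = 0.31963 u; E_B = 297.73 MeV; E_B/A = 8.507 MeV
Mo-98: Σm = 42(1.0078) + 56(1.00866) = 98.81256 u; Δm = 0.90715 u; E_B = 845.00 MeV; E_B/A = 8.622 MeV
Mo-98 has the higher binding energy per nucleon, so it is the more tightly bound nucleus.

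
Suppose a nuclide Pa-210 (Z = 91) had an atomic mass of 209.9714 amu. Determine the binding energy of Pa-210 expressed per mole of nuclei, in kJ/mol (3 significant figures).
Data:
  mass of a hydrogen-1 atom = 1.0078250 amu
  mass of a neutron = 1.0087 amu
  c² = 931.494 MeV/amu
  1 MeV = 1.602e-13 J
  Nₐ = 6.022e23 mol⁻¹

1.60e+11 kJ/mol

Z = 91, so N = A − Z = 210 − 91 = 119.
Σm = 91·m(¹H) + 119·m_n = 91.7120750 + 120.0353 = 211.7473750 amu
Δm = 211.7473750 − 209.9714 = 1.7759750 amu
Binding energy = Δm·c² = 1.7759750 × 931.494 MeV/amu = 1654.31 MeV
Per nucleus in joules: 1654.31 MeV × 1.602e-13 J/MeV = 2.6502e-10 J
Per mole: 2.6502e-10 J × 6.022e23 mol⁻¹ = 1.5960e+14 J/mol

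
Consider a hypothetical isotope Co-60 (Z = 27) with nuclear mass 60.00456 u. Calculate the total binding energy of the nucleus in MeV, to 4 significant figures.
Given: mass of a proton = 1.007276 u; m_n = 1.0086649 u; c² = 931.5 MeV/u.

445.1 MeV

With 27 protons and 33 neutrons (A = 60):
Mass of separated nucleons = 27(1.007276) + 33(1.0086649) = 27.196452 + 33.2859417 = 60.4823937 u
Mass defect Δm = 60.4823937 − 60.00456 = 0.4778337 u
Converting to energy: 0.4778337 u × 931.5 MeV/u = 445.102 MeV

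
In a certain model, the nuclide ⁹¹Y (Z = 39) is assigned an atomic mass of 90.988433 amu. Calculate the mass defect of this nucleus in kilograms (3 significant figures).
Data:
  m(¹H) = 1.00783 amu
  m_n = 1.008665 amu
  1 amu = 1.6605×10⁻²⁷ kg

1.27e-27 kg

Total constituent mass: 39 × 1.00783 + 52 × 1.008665 = 91.755950 amu
Mass defect Δm = 91.755950 − 90.988433 = 0.767517 amu
In SI units: 0.767517 amu × 1.6605×10⁻²⁷ kg/amu = 1.2745e-27 kg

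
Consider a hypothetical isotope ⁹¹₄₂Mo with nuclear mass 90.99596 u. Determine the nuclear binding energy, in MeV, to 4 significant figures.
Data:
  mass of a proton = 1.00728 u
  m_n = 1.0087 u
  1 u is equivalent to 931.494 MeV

Total constituent mass: 42 × 1.00728 + 49 × 1.0087 = 91.73206 u
Δm = 91.73206 − 90.99596 = 0.73610 u
Converting to energy: 0.73610 u × 931.494 MeV/u = 685.673 MeV

685.7 MeV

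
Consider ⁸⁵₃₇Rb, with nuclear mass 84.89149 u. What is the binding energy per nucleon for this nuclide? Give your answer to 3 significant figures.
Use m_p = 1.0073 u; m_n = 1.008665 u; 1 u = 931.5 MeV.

8.71 MeV/nucleon

The nucleus contains 37 protons and 85 − 37 = 48 neutrons.
Total constituent mass: 37 × 1.0073 + 48 × 1.008665 = 85.686020 u
The mass defect is 85.686020 − 84.89149 = 0.794530 u.
Converting to energy: 0.794530 u × 931.5 MeV/u = 740.105 MeV
BE/A = 740.105 MeV / 85 = 8.707 MeV/nucleon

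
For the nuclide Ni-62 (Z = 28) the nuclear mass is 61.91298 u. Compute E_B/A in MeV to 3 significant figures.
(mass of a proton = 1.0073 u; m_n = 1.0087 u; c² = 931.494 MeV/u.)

The nucleus contains 28 protons and 62 − 28 = 34 neutrons.
Total constituent mass: 28 × 1.0073 + 34 × 1.0087 = 62.5002 u
Δm = 62.5002 − 61.91298 = 0.58722 u
Binding energy = Δm·c² = 0.58722 × 931.494 MeV/u = 546.992 MeV
Per nucleon: 546.992 / 62 = 8.822 MeV

8.82 MeV/nucleon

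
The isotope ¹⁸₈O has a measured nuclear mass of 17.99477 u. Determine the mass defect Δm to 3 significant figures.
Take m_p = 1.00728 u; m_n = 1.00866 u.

The nucleus contains 8 protons and 18 − 8 = 10 neutrons.
Σm = 8·m_p + 10·m_n = 8.05824 + 10.08660 = 18.14484 u
Δm = 18.14484 − 17.99477 = 0.15007 u

0.150 u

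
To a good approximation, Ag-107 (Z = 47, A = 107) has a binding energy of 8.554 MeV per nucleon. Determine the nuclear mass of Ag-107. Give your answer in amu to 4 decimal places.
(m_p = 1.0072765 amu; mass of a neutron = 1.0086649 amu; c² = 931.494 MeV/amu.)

106.8793 amu

Total binding energy = 107 × 8.554 = 915.278 MeV
Mass defect = 915.278 MeV / (931.494 MeV/amu) = 0.982591 amu
Constituent mass = 47(1.0072765) + 60(1.0086649) = 107.8618895 amu
Nuclear mass = 107.8618895 − 0.982591 = 106.8792985 amu ≈ 106.8793 amu (to 4 decimal places)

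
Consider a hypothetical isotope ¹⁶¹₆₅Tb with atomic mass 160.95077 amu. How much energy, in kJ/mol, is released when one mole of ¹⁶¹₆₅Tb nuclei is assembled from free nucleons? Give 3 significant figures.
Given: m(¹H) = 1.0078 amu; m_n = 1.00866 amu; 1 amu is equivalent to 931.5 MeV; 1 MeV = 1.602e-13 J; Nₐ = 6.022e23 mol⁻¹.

Mass of separated nucleons = 65(1.0078) + 96(1.00866) = 65.5070 + 96.83136 = 162.33836 amu
The mass defect is 162.33836 − 160.95077 = 1.38759 amu.
E_B = 1.38759 × 931.5 = 1292.54 MeV
Per nucleus in joules: 1292.54 MeV × 1.602e-13 J/MeV = 2.0706e-10 J
Per mole: 2.0706e-10 J × 6.022e23 mol⁻¹ = 1.2469e+14 J/mol

1.25e+11 kJ/mol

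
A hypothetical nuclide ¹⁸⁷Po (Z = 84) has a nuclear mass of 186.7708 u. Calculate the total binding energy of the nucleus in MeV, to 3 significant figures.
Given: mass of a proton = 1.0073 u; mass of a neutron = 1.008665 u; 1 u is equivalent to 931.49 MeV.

The nucleus contains 84 protons and 187 − 84 = 103 neutrons.
Σm = 84·m_p + 103·m_n = 84.6132 + 103.892495 = 188.505695 u
Mass defect Δm = 188.505695 − 186.7708 = 1.734895 u
E_B = 1.734895 × 931.49 = 1616.04 MeV

1620 MeV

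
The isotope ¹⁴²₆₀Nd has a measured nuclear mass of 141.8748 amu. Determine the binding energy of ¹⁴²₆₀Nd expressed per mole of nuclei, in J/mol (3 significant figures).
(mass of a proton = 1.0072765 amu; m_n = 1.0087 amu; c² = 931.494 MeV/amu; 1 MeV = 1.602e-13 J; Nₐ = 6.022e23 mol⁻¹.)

Z = 60, so N = A − Z = 142 − 60 = 82.
Σm = 60·m_p + 82·m_n = 60.4365900 + 82.7134 = 143.1499900 amu
Mass defect Δm = 143.1499900 − 141.8748 = 1.2751900 amu
Binding energy = Δm·c² = 1.2751900 × 931.494 MeV/amu = 1187.83 MeV
Per nucleus in joules: 1187.83 MeV × 1.602e-13 J/MeV = 1.9029e-10 J
Per mole: 1.9029e-10 J × 6.022e23 mol⁻¹ = 1.1459e+14 J/mol

1.15e+14 J/mol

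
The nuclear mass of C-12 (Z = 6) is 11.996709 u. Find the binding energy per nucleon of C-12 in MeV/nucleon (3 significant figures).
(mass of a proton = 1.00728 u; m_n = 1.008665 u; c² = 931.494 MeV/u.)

The nucleus contains 6 protons and 12 − 6 = 6 neutrons.
Mass of separated nucleons = 6(1.00728) + 6(1.008665) = 6.04368 + 6.051990 = 12.095670 u
Δm = 12.095670 − 11.996709 = 0.098961 u
E_B = 0.098961 × 931.494 = 92.1816 MeV
BE/A = 92.1816 MeV / 12 = 7.682 MeV/nucleon

7.68 MeV/nucleon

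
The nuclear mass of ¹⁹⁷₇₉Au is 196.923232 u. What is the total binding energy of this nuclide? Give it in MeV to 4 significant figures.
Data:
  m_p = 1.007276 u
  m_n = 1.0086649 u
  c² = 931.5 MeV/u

Z = 79, so N = A − Z = 197 − 79 = 118.
Mass of separated nucleons = 79(1.007276) + 118(1.0086649) = 79.574804 + 119.0224582 = 198.5972622 u
Δm = 198.5972622 − 196.923232 = 1.6740302 u
Binding energy = Δm·c² = 1.6740302 × 931.5 MeV/u = 1559.36 MeV

1559 MeV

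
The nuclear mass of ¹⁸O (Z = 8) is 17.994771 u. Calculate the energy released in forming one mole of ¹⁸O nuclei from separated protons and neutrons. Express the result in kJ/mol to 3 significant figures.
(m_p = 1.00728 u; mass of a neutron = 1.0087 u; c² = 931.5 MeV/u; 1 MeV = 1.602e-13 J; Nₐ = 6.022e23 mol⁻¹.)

1.35e+10 kJ/mol

Z = 8, so N = A − Z = 18 − 8 = 10.
Σm = 8·m_p + 10·m_n = 8.05824 + 10.0870 = 18.14524 u
The mass defect is 18.14524 − 17.994771 = 0.150469 u.
Converting to energy: 0.150469 u × 931.5 MeV/u = 140.162 MeV
Per nucleus in joules: 140.162 MeV × 1.602e-13 J/MeV = 2.2454e-11 J
Per mole: 2.2454e-11 J × 6.022e23 mol⁻¹ = 1.3522e+13 J/mol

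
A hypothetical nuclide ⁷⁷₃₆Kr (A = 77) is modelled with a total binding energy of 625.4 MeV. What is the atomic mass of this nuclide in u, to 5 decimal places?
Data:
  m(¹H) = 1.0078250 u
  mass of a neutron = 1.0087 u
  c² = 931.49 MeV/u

76.96700 u

Mass defect = 625.4 MeV / (931.49 MeV/u) = 0.6713974 u
Constituent mass = 36(1.0078250) + 41(1.0087) = 77.6384000 u
Atomic mass = 77.6384000 − 0.6713974 = 76.9670026 u ≈ 76.96700 u (to 5 decimal places)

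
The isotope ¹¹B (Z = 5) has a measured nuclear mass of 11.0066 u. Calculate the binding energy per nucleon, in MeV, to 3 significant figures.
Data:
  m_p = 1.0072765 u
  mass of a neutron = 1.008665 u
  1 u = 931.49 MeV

6.92 MeV/nucleon

Z = 5, so N = A − Z = 11 − 5 = 6.
Σm = 5·m_p + 6·m_n = 5.0363825 + 6.051990 = 11.0883725 u
The mass defect is 11.0883725 − 11.0066 = 0.0817725 u.
Converting to energy: 0.0817725 u × 931.49 MeV/u = 76.1703 MeV
Dividing by A = 11 gives 6.9246 MeV per nucleon.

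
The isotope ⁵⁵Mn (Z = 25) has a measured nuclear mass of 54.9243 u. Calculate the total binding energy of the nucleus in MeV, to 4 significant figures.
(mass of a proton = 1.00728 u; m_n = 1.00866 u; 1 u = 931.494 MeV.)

Z = 25, so N = A − Z = 55 − 25 = 30.
Total constituent mass: 25 × 1.00728 + 30 × 1.00866 = 55.44180 u
Mass defect Δm = 55.44180 − 54.9243 = 0.51750 u
Binding energy = Δm·c² = 0.51750 × 931.494 MeV/u = 482.048 MeV

482.0 MeV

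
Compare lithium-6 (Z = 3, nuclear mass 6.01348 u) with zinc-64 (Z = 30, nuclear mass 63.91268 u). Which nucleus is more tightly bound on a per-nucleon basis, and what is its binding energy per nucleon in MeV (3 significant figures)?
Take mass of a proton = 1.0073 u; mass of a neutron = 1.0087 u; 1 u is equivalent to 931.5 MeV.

lithium-6: Σm = 3(1.0073) + 3(1.0087) = 6.0480 u; Δm = 0.03452 u; E_B = 32.155 MeV; E_B/A = 5.359 MeV
zinc-64: Σm = 30(1.0073) + 34(1.0087) = 64.5148 u; Δm = 0.60212 u; E_B = 560.87 MeV; E_B/A = 8.764 MeV
zinc-64 has the higher binding energy per nucleon, so it is the more tightly bound nucleus.

zinc-64; 8.76 MeV/nucleon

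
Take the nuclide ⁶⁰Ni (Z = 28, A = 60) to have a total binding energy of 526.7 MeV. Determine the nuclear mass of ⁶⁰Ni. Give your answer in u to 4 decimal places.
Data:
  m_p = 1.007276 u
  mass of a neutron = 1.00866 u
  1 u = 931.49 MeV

59.9154 u

Mass defect = 526.7 MeV / (931.49 MeV/u) = 0.565438 u
Constituent mass = 28(1.007276) + 32(1.00866) = 60.480848 u
Nuclear mass = 60.480848 − 0.565438 = 59.915410 u ≈ 59.9154 u (to 4 decimal places)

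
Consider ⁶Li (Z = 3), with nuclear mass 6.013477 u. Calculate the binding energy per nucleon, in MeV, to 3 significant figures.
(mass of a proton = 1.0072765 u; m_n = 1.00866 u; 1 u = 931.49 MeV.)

The nucleus contains 3 protons and 6 − 3 = 3 neutrons.
Σm = 3·m_p + 3·m_n = 3.0218295 + 3.02598 = 6.0478095 u
The mass defect is 6.0478095 − 6.013477 = 0.0343325 u.
Binding energy = Δm·c² = 0.0343325 × 931.49 MeV/u = 31.9804 MeV
Per nucleon: 31.9804 / 6 = 5.330 MeV

5.33 MeV/nucleon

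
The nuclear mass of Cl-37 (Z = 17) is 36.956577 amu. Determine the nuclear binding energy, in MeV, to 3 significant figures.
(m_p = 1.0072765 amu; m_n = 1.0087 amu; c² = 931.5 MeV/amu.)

318 MeV

Total constituent mass: 17 × 1.0072765 + 20 × 1.0087 = 37.2977005 amu
The mass defect is 37.2977005 − 36.956577 = 0.3411235 amu.
Binding energy = Δm·c² = 0.3411235 × 931.5 MeV/amu = 317.757 MeV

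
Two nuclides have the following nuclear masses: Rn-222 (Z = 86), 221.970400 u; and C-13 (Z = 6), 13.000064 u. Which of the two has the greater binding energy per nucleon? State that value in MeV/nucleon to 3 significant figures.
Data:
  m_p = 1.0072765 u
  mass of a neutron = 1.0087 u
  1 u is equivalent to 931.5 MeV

Rn-222; 7.71 MeV/nucleon

Rn-222: Σm = 86(1.0072765) + 136(1.0087) = 223.8089790 u; Δm = 1.8385790 u; E_B = 1712.64 MeV; E_B/A = 7.7146 MeV
C-13: Σm = 6(1.0072765) + 7(1.0087) = 13.1045590 u; Δm = 0.1044950 u; E_B = 97.337 MeV; E_B/A = 7.487 MeV
Rn-222 has the higher binding energy per nucleon, so it is the more tightly bound nucleus.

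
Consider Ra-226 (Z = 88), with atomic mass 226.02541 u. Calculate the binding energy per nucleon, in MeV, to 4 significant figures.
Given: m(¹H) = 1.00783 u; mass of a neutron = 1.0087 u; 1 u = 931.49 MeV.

Total constituent mass: 88 × 1.00783 + 138 × 1.0087 = 227.88964 u
Mass defect Δm = 227.88964 − 226.02541 = 1.86423 u
Converting to energy: 1.86423 u × 931.49 MeV/u = 1736.51 MeV
Dividing by A = 226 gives 7.684 MeV per nucleon.

7.684 MeV/nucleon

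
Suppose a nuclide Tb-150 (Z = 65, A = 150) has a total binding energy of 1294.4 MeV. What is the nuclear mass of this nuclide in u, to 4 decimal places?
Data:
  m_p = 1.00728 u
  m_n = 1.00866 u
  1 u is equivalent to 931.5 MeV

149.8197 u

Mass defect = 1294.4 MeV / (931.5 MeV/u) = 1.389587 u
Constituent mass = 65(1.00728) + 85(1.00866) = 151.20930 u
Nuclear mass = 151.20930 − 1.389587 = 149.819713 u ≈ 149.8197 u (to 4 decimal places)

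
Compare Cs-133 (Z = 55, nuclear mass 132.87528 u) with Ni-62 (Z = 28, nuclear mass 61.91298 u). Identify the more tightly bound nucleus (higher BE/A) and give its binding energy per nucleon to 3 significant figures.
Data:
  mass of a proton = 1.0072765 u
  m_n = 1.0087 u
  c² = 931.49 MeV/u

Cs-133: Σm = 55(1.0072765) + 78(1.0087) = 134.0788075 u; Δm = 1.2035275 u; E_B = 1121.1 MeV; E_B/A = 8.429 MeV
Ni-62: Σm = 28(1.0072765) + 34(1.0087) = 62.4995420 u; Δm = 0.5865620 u; E_B = 546.38 MeV; E_B/A = 8.813 MeV
Ni-62 has the higher binding energy per nucleon, so it is the more tightly bound nucleus.

Ni-62; 8.81 MeV/nucleon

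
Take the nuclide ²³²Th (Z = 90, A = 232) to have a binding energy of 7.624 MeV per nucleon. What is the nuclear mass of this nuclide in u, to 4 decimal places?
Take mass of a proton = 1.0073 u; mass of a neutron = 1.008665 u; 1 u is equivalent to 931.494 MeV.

Total binding energy = 232 × 7.624 = 1768.768 MeV
Mass defect = 1768.768 MeV / (931.494 MeV/u) = 1.898851 u
Constituent mass = 90(1.0073) + 142(1.008665) = 233.887430 u
Nuclear mass = 233.887430 − 1.898851 = 231.988579 u ≈ 231.9886 u (to 4 decimal places)

231.9886 u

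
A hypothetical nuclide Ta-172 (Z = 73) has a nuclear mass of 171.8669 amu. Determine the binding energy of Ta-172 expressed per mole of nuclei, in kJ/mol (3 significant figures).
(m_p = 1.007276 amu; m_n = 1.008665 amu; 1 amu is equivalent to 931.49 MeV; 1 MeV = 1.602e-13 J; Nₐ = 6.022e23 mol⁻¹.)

Z = 73, so N = A − Z = 172 − 73 = 99.
Total constituent mass: 73 × 1.007276 + 99 × 1.008665 = 173.388983 amu
Δm = 173.388983 − 171.8669 = 1.522083 amu
Converting to energy: 1.522083 amu × 931.49 MeV/amu = 1417.81 MeV
Per nucleus in joules: 1417.81 MeV × 1.602e-13 J/MeV = 2.2713e-10 J
Per mole: 2.2713e-10 J × 6.022e23 mol⁻¹ = 1.3678e+14 J/mol

1.37e+11 kJ/mol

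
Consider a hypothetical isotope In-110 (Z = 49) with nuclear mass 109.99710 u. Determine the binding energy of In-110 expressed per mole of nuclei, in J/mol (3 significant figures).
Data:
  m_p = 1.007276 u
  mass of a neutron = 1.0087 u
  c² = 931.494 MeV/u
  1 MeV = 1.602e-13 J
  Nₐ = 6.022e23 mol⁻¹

The nucleus contains 49 protons and 110 − 49 = 61 neutrons.
Total constituent mass: 49 × 1.007276 + 61 × 1.0087 = 110.887224 u
Mass defect Δm = 110.887224 − 109.99710 = 0.890124 u
Binding energy = Δm·c² = 0.890124 × 931.494 MeV/u = 829.145 MeV
Per nucleus in joules: 829.145 MeV × 1.602e-13 J/MeV = 1.3283e-10 J
Per mole: 1.3283e-10 J × 6.022e23 mol⁻¹ = 7.9990e+13 J/mol

8.00e+13 J/mol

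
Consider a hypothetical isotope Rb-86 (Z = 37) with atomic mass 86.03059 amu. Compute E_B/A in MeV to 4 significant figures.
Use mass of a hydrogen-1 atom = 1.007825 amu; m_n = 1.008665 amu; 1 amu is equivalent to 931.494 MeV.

7.403 MeV/nucleon

The nucleus contains 37 protons and 86 − 37 = 49 neutrons.
Total constituent mass: 37 × 1.007825 + 49 × 1.008665 = 86.714110 amu
Mass defect Δm = 86.714110 − 86.03059 = 0.683520 amu
E_B = 0.683520 × 931.494 = 636.695 MeV
Per nucleon: 636.695 / 86 = 7.403 MeV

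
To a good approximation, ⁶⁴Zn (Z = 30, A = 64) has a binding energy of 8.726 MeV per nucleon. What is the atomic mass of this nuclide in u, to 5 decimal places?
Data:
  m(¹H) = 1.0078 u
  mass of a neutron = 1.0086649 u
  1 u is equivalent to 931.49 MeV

63.92907 u

Total binding energy = 64 × 8.726 = 558.464 MeV
Mass defect = 558.464 MeV / (931.49 MeV/u) = 0.5995384 u
Constituent mass = 30(1.0078) + 34(1.0086649) = 64.5286066 u
Atomic mass = 64.5286066 − 0.5995384 = 63.9290682 u ≈ 63.92907 u (to 5 decimal places)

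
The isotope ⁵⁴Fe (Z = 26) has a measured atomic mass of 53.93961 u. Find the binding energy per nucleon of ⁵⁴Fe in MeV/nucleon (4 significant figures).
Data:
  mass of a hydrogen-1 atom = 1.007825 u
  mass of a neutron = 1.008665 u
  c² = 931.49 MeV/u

Z = 26, so N = A − Z = 54 − 26 = 28.
Total constituent mass: 26 × 1.007825 + 28 × 1.008665 = 54.446070 u
Mass defect Δm = 54.446070 − 53.93961 = 0.506460 u
Binding energy = Δm·c² = 0.506460 × 931.49 MeV/u = 471.762 MeV
Per nucleon: 471.762 / 54 = 8.736 MeV

8.736 MeV/nucleon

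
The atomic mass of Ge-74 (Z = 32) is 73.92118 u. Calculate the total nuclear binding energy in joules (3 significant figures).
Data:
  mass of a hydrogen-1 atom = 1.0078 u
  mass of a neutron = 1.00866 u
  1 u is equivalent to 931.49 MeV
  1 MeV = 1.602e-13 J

1.03e-10 J

With 32 protons and 42 neutrons (A = 74):
Mass of separated nucleons = 32(1.0078) + 42(1.00866) = 32.2496 + 42.36372 = 74.61332 u
Mass defect Δm = 74.61332 − 73.92118 = 0.69214 u
Binding energy = Δm·c² = 0.69214 × 931.49 MeV/u = 644.721 MeV
In joules: 644.721 MeV × 1.602e-13 J/MeV = 1.0328e-10 J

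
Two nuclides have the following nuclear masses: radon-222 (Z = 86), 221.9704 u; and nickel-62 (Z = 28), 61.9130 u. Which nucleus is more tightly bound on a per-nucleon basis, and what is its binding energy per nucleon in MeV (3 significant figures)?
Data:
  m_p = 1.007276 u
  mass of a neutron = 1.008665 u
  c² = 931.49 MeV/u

nickel-62; 8.79 MeV/nucleon

radon-222: Σm = 86(1.007276) + 136(1.008665) = 223.804176 u; Δm = 1.833776 u; E_B = 1708.1 MeV; E_B/A = 7.694 MeV
nickel-62: Σm = 28(1.007276) + 34(1.008665) = 62.498338 u; Δm = 0.585338 u; E_B = 545.24 MeV; E_B/A = 8.794 MeV
nickel-62 has the higher binding energy per nucleon, so it is the more tightly bound nucleus.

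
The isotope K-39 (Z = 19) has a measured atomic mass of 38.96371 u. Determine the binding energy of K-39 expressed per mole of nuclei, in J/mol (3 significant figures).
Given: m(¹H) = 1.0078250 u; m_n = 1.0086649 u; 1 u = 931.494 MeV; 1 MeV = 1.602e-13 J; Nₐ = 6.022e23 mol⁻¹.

With 19 protons and 20 neutrons (A = 39):
Mass of separated nucleons = 19(1.0078250) + 20(1.0086649) = 19.1486750 + 20.1732980 = 39.3219730 u
The mass defect is 39.3219730 − 38.96371 = 0.3582630 u.
Binding energy = Δm·c² = 0.3582630 × 931.494 MeV/u = 333.720 MeV
Per nucleus in joules: 333.720 MeV × 1.602e-13 J/MeV = 5.3462e-11 J
Per mole: 5.3462e-11 J × 6.022e23 mol⁻¹ = 3.2195e+13 J/mol

3.22e+13 J/mol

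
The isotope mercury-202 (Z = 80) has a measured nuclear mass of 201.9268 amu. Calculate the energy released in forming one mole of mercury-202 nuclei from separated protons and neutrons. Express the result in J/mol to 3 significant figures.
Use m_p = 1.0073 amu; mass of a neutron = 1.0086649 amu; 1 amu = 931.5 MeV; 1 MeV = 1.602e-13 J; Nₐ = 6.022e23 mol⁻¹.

1.54e+14 J/mol

Mass of separated nucleons = 80(1.0073) + 122(1.0086649) = 80.5840 + 123.0571178 = 203.6411178 amu
Δm = 203.6411178 − 201.9268 = 1.7143178 amu
Binding energy = Δm·c² = 1.7143178 × 931.5 MeV/amu = 1596.89 MeV
Per nucleus in joules: 1596.89 MeV × 1.602e-13 J/MeV = 2.5582e-10 J
Per mole: 2.5582e-10 J × 6.022e23 mol⁻¹ = 1.5405e+14 J/mol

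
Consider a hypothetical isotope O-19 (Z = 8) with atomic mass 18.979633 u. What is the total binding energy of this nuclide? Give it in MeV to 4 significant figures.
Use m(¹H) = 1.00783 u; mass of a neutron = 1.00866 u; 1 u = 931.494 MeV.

166.1 MeV

Σm = 8·m(¹H) + 11·m_n = 8.06264 + 11.09526 = 19.15790 u
Mass defect Δm = 19.15790 − 18.979633 = 0.178267 u
Binding energy = Δm·c² = 0.178267 × 931.494 MeV/u = 166.055 MeV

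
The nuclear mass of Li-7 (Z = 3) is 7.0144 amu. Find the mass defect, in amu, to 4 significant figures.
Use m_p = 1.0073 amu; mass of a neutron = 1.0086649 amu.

0.04216 amu

Z = 3, so N = A − Z = 7 − 3 = 4.
Total constituent mass: 3 × 1.0073 + 4 × 1.0086649 = 7.0565596 amu
The mass defect is 7.0565596 − 7.0144 = 0.0421596 amu.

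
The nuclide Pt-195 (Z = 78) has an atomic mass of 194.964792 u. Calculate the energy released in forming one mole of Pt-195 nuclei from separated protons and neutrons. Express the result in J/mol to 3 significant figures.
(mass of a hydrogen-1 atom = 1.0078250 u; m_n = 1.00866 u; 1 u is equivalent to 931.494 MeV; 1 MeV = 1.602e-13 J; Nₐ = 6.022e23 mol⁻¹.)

1.49e+14 J/mol

Σm = 78·m(¹H) + 117·m_n = 78.6103500 + 118.01322 = 196.6235700 u
Δm = 196.6235700 − 194.964792 = 1.6587780 u
E_B = 1.6587780 × 931.494 = 1545.14 MeV
Per nucleus in joules: 1545.14 MeV × 1.602e-13 J/MeV = 2.4753e-10 J
Per mole: 2.4753e-10 J × 6.022e23 mol⁻¹ = 1.4906e+14 J/mol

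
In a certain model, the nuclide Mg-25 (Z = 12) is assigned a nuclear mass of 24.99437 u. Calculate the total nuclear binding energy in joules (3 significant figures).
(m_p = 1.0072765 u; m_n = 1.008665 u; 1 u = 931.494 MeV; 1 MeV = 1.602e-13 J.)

Mass of separated nucleons = 12(1.0072765) + 13(1.008665) = 12.0873180 + 13.112645 = 25.1999630 u
Δm = 25.1999630 − 24.99437 = 0.2055930 u
Binding energy = Δm·c² = 0.2055930 × 931.494 MeV/u = 191.509 MeV
In joules: 191.509 MeV × 1.602e-13 J/MeV = 3.0680e-11 J

3.07e-11 J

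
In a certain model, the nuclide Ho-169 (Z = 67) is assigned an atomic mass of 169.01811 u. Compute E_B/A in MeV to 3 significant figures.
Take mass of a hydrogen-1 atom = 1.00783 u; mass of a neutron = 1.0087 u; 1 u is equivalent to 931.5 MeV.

The nucleus contains 67 protons and 169 − 67 = 102 neutrons.
Total constituent mass: 67 × 1.00783 + 102 × 1.0087 = 170.41201 u
The mass defect is 170.41201 − 169.01811 = 1.39390 u.
E_B = 1.39390 × 931.5 = 1298.42 MeV
BE/A = 1298.42 MeV / 169 = 7.683 MeV/nucleon

7.68 MeV/nucleon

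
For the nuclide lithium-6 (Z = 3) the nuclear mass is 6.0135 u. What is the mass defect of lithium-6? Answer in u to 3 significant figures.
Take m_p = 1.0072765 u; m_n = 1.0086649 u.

0.0343 u

Mass of separated nucleons = 3(1.0072765) + 3(1.0086649) = 3.0218295 + 3.0259947 = 6.0478242 u
Mass defect Δm = 6.0478242 − 6.0135 = 0.0343242 u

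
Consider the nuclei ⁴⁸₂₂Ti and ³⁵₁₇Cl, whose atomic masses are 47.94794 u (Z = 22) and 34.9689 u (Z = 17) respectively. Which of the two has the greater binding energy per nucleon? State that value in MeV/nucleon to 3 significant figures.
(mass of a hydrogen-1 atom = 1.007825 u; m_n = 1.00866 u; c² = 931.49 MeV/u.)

⁴⁸₂₂Ti: Σm = 22(1.007825) + 26(1.00866) = 48.397310 u; Δm = 0.449370 u; E_B = 418.58 MeV; E_B/A = 8.720 MeV
³⁵₁₇Cl: Σm = 17(1.007825) + 18(1.00866) = 35.288905 u; Δm = 0.320005 u; E_B = 298.08 MeV; E_B/A = 8.517 MeV
⁴⁸₂₂Ti has the higher binding energy per nucleon, so it is the more tightly bound nucleus.

⁴⁸₂₂Ti; 8.72 MeV/nucleon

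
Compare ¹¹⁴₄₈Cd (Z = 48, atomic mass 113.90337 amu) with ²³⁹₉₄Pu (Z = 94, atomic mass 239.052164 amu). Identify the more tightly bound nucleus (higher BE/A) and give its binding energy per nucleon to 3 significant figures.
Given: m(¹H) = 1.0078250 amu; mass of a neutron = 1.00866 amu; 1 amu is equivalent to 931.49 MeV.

¹¹⁴₄₈Cd; 8.53 MeV/nucleon

¹¹⁴₄₈Cd: Σm = 48(1.0078250) + 66(1.00866) = 114.9471600 amu; Δm = 1.0437900 amu; E_B = 972.28 MeV; E_B/A = 8.529 MeV
²³⁹₉₄Pu: Σm = 94(1.0078250) + 145(1.00866) = 240.9912500 amu; Δm = 1.9390860 amu; E_B = 1806.2 MeV; E_B/A = 7.557 MeV
¹¹⁴₄₈Cd has the higher binding energy per nucleon, so it is the more tightly bound nucleus.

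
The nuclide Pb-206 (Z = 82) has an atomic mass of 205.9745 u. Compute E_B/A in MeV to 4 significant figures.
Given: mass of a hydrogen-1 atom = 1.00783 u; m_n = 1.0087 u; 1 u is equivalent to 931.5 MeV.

7.897 MeV/nucleon

The nucleus contains 82 protons and 206 − 82 = 124 neutrons.
Mass of separated nucleons = 82(1.00783) + 124(1.0087) = 82.64206 + 125.0788 = 207.72086 u
The mass defect is 207.72086 − 205.9745 = 1.74636 u.
Converting to energy: 1.74636 u × 931.5 MeV/u = 1626.73 MeV
Per nucleon: 1626.73 / 206 = 7.897 MeV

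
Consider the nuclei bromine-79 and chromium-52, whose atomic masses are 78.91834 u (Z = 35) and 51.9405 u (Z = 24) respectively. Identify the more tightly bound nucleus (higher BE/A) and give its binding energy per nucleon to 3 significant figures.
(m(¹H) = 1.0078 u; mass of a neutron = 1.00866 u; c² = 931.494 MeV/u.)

chromium-52; 8.76 MeV/nucleon

bromine-79: Σm = 35(1.0078) + 44(1.00866) = 79.65404 u; Δm = 0.73570 u; E_B = 685.30 MeV; E_B/A = 8.6747 MeV
chromium-52: Σm = 24(1.0078) + 28(1.00866) = 52.42968 u; Δm = 0.48918 u; E_B = 455.67 MeV; E_B/A = 8.763 MeV
chromium-52 has the higher binding energy per nucleon, so it is the more tightly bound nucleus.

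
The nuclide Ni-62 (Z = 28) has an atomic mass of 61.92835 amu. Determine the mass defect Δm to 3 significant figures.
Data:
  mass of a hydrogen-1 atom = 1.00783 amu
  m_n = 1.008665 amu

0.586 amu

With 28 protons and 34 neutrons (A = 62):
Σm = 28·m(¹H) + 34·m_n = 28.21924 + 34.294610 = 62.513850 amu
Mass defect Δm = 62.513850 − 61.92835 = 0.585500 amu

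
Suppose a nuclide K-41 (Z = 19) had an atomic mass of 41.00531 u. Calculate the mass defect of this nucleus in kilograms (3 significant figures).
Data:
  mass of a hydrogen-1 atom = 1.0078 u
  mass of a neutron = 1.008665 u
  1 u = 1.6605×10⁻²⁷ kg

Total constituent mass: 19 × 1.0078 + 22 × 1.008665 = 41.338830 u
Mass defect Δm = 41.338830 − 41.00531 = 0.333520 u
In SI units: 0.333520 u × 1.6605×10⁻²⁷ kg/u = 5.5381e-28 kg

5.54e-28 kg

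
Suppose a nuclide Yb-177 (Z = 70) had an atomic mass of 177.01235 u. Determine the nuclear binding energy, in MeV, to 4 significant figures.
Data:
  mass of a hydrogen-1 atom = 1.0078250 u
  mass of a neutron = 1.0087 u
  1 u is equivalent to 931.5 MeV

Mass of separated nucleons = 70(1.0078250) + 107(1.0087) = 70.5477500 + 107.9309 = 178.4786500 u
Mass defect Δm = 178.4786500 − 177.01235 = 1.4663000 u
Converting to energy: 1.4663000 u × 931.5 MeV/u = 1365.86 MeV

1366 MeV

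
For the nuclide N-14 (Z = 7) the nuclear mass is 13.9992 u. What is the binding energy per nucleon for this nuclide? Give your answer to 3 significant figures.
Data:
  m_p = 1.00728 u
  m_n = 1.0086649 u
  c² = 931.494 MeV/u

Σm = 7·m_p + 7·m_n = 7.05096 + 7.0606543 = 14.1116143 u
Mass defect Δm = 14.1116143 − 13.9992 = 0.1124143 u
Converting to energy: 0.1124143 u × 931.494 MeV/u = 104.713 MeV
Dividing by A = 14 gives 7.480 MeV per nucleon.

7.48 MeV/nucleon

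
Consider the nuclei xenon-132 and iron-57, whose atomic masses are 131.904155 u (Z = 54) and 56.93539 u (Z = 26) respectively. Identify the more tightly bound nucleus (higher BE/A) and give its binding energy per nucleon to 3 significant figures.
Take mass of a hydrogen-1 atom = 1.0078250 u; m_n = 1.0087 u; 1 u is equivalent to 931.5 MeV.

iron-57; 8.79 MeV/nucleon

xenon-132: Σm = 54(1.0078250) + 78(1.0087) = 133.1011500 u; Δm = 1.1969950 u; E_B = 1115.0 MeV; E_B/A = 8.447 MeV
iron-57: Σm = 26(1.0078250) + 31(1.0087) = 57.4731500 u; Δm = 0.5377600 u; E_B = 500.92 MeV; E_B/A = 8.788 MeV
iron-57 has the higher binding energy per nucleon, so it is the more tightly bound nucleus.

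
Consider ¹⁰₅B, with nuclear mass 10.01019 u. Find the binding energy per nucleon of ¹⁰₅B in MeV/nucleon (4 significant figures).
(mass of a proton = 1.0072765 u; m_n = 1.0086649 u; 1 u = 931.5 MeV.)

6.476 MeV/nucleon

With 5 protons and 5 neutrons (A = 10):
Total constituent mass: 5 × 1.0072765 + 5 × 1.0086649 = 10.0797070 u
Mass defect Δm = 10.0797070 − 10.01019 = 0.0695170 u
Converting to energy: 0.0695170 u × 931.5 MeV/u = 64.7551 MeV
Dividing by A = 10 gives 6.476 MeV per nucleon.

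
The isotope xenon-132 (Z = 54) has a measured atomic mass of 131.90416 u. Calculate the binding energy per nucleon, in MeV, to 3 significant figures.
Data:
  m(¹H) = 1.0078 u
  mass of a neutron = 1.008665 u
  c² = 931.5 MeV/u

The nucleus contains 54 protons and 132 − 54 = 78 neutrons.
Total constituent mass: 54 × 1.0078 + 78 × 1.008665 = 133.097070 u
The mass defect is 133.097070 − 131.90416 = 1.192910 u.
Binding energy = Δm·c² = 1.192910 × 931.5 MeV/u = 1111.20 MeV
Dividing by A = 132 gives 8.418 MeV per nucleon.

8.42 MeV/nucleon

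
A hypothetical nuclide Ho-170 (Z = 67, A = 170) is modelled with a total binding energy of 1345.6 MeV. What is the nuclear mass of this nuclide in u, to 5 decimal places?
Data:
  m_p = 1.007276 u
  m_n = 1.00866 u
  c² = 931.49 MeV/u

169.93490 u

Mass defect = 1345.6 MeV / (931.49 MeV/u) = 1.4445673 u
Constituent mass = 67(1.007276) + 103(1.00866) = 171.379472 u
Nuclear mass = 171.379472 − 1.4445673 = 169.9349047 u ≈ 169.93490 u (to 5 decimal places)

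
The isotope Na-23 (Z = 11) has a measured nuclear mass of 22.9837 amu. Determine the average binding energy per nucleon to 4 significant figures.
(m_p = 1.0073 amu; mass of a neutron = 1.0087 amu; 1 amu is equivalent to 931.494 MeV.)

8.140 MeV/nucleon

Mass of separated nucleons = 11(1.0073) + 12(1.0087) = 11.0803 + 12.1044 = 23.1847 amu
Mass defect Δm = 23.1847 − 22.9837 = 0.2010 amu
E_B = 0.2010 × 931.494 = 187.230 MeV
Dividing by A = 23 gives 8.140 MeV per nucleon.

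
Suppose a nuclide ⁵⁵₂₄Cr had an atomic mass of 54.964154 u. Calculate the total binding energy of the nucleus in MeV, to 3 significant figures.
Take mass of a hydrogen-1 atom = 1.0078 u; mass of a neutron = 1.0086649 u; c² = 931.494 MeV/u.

458 MeV

With 24 protons and 31 neutrons (A = 55):
Σm = 24·m(¹H) + 31·m_n = 24.1872 + 31.2686119 = 55.4558119 u
The mass defect is 55.4558119 − 54.964154 = 0.4916579 u.
Converting to energy: 0.4916579 u × 931.494 MeV/u = 457.976 MeV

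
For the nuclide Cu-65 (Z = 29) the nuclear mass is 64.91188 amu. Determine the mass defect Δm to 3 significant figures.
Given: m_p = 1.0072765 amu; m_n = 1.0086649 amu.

0.611 amu

The nucleus contains 29 protons and 65 − 29 = 36 neutrons.
Σm = 29·m_p + 36·m_n = 29.2110185 + 36.3119364 = 65.5229549 amu
Mass defect Δm = 65.5229549 − 64.91188 = 0.6110749 amu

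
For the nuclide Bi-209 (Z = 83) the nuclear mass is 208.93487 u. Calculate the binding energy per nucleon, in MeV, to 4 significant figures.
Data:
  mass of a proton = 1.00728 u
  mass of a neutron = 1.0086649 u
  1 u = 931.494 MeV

7.849 MeV/nucleon

Z = 83, so N = A − Z = 209 − 83 = 126.
Σm = 83·m_p + 126·m_n = 83.60424 + 127.0917774 = 210.6960174 u
Mass defect Δm = 210.6960174 − 208.93487 = 1.7611474 u
E_B = 1.7611474 × 931.494 = 1640.50 MeV
BE/A = 1640.50 MeV / 209 = 7.849 MeV/nucleon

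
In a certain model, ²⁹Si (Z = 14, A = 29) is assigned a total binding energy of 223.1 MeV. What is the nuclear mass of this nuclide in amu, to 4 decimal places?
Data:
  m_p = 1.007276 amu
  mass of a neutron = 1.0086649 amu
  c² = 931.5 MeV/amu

28.9923 amu

Mass defect = 223.1 MeV / (931.5 MeV/amu) = 0.239506 amu
Constituent mass = 14(1.007276) + 15(1.0086649) = 29.2318375 amu
Nuclear mass = 29.2318375 − 0.239506 = 28.9923315 amu ≈ 28.9923 amu (to 4 decimal places)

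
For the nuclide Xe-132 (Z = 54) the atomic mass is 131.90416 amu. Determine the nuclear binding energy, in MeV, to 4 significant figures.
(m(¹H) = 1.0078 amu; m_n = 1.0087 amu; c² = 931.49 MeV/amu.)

1114 MeV

The nucleus contains 54 protons and 132 − 54 = 78 neutrons.
Total constituent mass: 54 × 1.0078 + 78 × 1.0087 = 133.0998 amu
Δm = 133.0998 − 131.90416 = 1.19564 amu
Converting to energy: 1.19564 amu × 931.49 MeV/amu = 1113.73 MeV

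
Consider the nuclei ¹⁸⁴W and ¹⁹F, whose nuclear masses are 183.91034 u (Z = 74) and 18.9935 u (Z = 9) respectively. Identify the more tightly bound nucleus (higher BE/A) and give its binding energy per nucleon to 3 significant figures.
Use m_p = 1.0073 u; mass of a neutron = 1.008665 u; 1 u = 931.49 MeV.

¹⁸⁴W; 8.01 MeV/nucleon

¹⁸⁴W: Σm = 74(1.0073) + 110(1.008665) = 185.493350 u; Δm = 1.583010 u; E_B = 1474.6 MeV; E_B/A = 8.014 MeV
¹⁹F: Σm = 9(1.0073) + 10(1.008665) = 19.152350 u; Δm = 0.158850 u; E_B = 147.97 MeV; E_B/A = 7.788 MeV
¹⁸⁴W has the higher binding energy per nucleon, so it is the more tightly bound nucleus.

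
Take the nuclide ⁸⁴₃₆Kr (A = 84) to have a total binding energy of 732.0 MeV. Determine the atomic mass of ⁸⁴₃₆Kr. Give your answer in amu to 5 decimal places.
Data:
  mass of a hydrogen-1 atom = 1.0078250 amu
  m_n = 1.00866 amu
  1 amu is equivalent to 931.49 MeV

83.91154 amu

Mass defect = 732.0 MeV / (931.49 MeV/amu) = 0.7858377 amu
Constituent mass = 36(1.0078250) + 48(1.00866) = 84.6973800 amu
Atomic mass = 84.6973800 − 0.7858377 = 83.9115423 amu ≈ 83.91154 amu (to 5 decimal places)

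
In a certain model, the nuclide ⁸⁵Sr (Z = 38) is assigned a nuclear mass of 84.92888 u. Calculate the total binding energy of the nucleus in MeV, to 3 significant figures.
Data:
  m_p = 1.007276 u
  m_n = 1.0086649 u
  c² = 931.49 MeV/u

703 MeV

The nucleus contains 38 protons and 85 − 38 = 47 neutrons.
Σm = 38·m_p + 47·m_n = 38.276488 + 47.4072503 = 85.6837383 u
Mass defect Δm = 85.6837383 − 84.92888 = 0.7548583 u
Binding energy = Δm·c² = 0.7548583 × 931.49 MeV/u = 703.143 MeV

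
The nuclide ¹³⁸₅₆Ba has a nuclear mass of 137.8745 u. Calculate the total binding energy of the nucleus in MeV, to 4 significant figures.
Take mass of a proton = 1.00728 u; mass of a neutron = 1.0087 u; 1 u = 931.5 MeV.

1161 MeV

Z = 56, so N = A − Z = 138 − 56 = 82.
Mass of separated nucleons = 56(1.00728) + 82(1.0087) = 56.40768 + 82.7134 = 139.12108 u
Δm = 139.12108 − 137.8745 = 1.24658 u
Binding energy = Δm·c² = 1.24658 × 931.5 MeV/u = 1161.19 MeV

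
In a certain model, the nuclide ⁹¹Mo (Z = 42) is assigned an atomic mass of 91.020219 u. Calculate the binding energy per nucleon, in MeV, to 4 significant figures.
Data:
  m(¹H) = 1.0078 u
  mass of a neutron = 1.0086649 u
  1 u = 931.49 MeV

Z = 42, so N = A − Z = 91 − 42 = 49.
Total constituent mass: 42 × 1.0078 + 49 × 1.0086649 = 91.7521801 u
The mass defect is 91.7521801 − 91.020219 = 0.7319611 u.
Converting to energy: 0.7319611 u × 931.49 MeV/u = 681.814 MeV
Dividing by A = 91 gives 7.492 MeV per nucleon.

7.492 MeV/nucleon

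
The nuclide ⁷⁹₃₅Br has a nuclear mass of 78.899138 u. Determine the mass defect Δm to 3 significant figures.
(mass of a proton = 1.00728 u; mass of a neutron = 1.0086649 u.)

Mass of separated nucleons = 35(1.00728) + 44(1.0086649) = 35.25480 + 44.3812556 = 79.6360556 u
Δm = 79.6360556 − 78.899138 = 0.7369176 u

0.737 u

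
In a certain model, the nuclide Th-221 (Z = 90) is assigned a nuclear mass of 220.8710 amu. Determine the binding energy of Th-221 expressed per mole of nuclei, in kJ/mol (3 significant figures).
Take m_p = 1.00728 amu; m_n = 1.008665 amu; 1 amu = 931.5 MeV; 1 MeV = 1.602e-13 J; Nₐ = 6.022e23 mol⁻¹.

1.72e+11 kJ/mol

Total constituent mass: 90 × 1.00728 + 131 × 1.008665 = 222.790315 amu
Δm = 222.790315 − 220.8710 = 1.919315 amu
E_B = 1.919315 × 931.5 = 1787.84 MeV
Per nucleus in joules: 1787.84 MeV × 1.602e-13 J/MeV = 2.8641e-10 J
Per mole: 2.8641e-10 J × 6.022e23 mol⁻¹ = 1.7248e+14 J/mol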